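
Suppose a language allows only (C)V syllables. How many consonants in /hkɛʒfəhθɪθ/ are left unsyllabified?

4

Syllabifying with onset maximization leaves /h/, /ʒ/, /h/, /θ/ stranded (no codas are permitted; onsets are limited to one consonant).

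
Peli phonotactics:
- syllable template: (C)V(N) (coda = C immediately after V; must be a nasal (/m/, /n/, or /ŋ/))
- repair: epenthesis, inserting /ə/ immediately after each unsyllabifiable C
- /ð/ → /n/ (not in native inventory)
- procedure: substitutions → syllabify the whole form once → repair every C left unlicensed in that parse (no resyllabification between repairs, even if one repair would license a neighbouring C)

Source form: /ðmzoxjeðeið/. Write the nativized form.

nəməzoxəjenein

Substitution: /ð/ → /n/, giving /nmzoxjenein/.
Under (C)V(N), the unsyllabifiable consonants are /n/, /m/, /x/ (only a nasal (/m/, /n/, or /ŋ/) is licensed in coda position; onsets are limited to one consonant).
Inserting the epenthetic vowel yields /n/ → /nə/, /m/ → /mə/, /x/ → /xə/.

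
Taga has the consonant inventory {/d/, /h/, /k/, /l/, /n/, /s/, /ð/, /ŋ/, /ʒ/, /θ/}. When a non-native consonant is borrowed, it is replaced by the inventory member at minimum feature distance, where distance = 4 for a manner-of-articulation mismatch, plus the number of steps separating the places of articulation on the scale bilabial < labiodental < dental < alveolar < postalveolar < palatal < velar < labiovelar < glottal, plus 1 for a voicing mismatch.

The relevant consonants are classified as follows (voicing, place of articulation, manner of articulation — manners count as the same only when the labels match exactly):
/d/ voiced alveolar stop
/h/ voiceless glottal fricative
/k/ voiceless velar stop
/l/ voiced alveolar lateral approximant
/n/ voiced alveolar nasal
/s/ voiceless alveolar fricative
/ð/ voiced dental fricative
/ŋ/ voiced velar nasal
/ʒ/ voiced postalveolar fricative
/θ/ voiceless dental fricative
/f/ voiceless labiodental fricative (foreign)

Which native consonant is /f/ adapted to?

θ

/θ/ is closest: same manner (fricative), place distance 1 (labiodental→dental), same voicing; total 1. Next closest is /s/ at distance 2.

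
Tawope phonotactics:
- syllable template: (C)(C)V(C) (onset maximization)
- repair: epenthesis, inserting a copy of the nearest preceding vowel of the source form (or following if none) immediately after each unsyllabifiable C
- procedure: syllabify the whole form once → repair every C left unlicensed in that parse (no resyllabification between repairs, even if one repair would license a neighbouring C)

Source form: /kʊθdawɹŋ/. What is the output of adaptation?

The consonants /ɹ/, /ŋ/ cannot be parsed into a legal (C)(C)V(C) syllable (at most one coda consonant is licensed; onsets may contain at most 2 consonants).
Epenthesis after each stranded consonant: /ɹ/ → /ɹa/, /ŋ/ → /ŋa/.

kʊθdawɹaŋa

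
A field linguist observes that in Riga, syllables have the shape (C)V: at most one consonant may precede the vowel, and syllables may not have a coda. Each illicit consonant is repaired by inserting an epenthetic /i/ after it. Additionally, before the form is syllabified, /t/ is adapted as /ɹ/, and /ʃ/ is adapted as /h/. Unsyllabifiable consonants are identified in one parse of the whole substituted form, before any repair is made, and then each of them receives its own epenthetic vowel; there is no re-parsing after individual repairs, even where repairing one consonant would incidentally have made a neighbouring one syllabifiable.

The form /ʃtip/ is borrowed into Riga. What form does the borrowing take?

Substitution: /ʃ/ → /h/, /t/ → /ɹ/, giving /hɹip/.
Syllabifying with onset maximization leaves /h/, /p/ stranded (no codas are permitted; onsets are limited to one consonant).
Each unlicensed consonant becomes the onset of a new syllable: /h/ → /hi/, /p/ → /pi/.

hiɹipi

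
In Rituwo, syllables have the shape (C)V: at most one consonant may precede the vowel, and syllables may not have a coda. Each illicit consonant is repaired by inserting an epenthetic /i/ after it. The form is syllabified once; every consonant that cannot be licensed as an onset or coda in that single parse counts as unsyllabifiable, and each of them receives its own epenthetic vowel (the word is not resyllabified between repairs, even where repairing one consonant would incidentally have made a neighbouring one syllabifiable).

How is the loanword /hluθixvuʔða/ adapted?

hiluθixivuʔiða

Syllabifying with onset maximization leaves /h/, /x/, /ʔ/ stranded (no codas are permitted; onsets are limited to one consonant).
Epenthesis after each stranded consonant: /h/ → /hi/, /x/ → /xi/, /ʔ/ → /ʔi/.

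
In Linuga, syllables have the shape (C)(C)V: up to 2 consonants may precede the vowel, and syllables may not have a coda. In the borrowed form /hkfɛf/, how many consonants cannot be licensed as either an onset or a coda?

2

Syllabifying with onset maximization leaves /h/, /f/ stranded (no codas are permitted; onsets may contain at most 2 consonants).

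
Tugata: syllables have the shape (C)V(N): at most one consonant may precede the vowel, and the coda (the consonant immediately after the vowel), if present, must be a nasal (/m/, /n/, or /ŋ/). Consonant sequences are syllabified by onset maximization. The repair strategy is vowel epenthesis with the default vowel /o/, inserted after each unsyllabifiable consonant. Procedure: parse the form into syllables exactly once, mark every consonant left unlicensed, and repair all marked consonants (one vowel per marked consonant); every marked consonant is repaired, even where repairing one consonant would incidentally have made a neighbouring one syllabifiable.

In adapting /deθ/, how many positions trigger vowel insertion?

The unsyllabifiable consonants are /θ/; each receives one epenthetic vowel.

1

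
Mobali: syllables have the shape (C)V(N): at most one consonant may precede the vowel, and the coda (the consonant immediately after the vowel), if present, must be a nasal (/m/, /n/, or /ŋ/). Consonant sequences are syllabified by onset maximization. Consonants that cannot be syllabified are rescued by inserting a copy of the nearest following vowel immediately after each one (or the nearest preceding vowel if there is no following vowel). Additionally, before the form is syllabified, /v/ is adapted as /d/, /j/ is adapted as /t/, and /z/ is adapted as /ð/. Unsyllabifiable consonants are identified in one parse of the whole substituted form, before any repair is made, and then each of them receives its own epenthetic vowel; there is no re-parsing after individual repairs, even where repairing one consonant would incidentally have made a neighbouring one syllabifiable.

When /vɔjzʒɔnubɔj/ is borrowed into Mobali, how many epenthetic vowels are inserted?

After substitution the input is /dɔtðʒɔnubɔt/.
The unsyllabifiable consonants are /t/, /ð/, /t/; each receives one epenthetic vowel.

3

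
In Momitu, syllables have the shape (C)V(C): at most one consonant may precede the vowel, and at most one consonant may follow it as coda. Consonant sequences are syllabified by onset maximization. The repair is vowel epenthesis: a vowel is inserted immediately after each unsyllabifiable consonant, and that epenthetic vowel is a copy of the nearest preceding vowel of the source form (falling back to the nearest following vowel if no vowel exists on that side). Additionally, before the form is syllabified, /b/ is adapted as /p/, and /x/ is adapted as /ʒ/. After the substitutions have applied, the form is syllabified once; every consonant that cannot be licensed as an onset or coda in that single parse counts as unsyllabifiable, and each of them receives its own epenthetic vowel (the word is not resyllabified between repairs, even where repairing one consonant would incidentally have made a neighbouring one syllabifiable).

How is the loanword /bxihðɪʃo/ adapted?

Substitution: /b/ → /p/, /x/ → /ʒ/, giving /pʒihðɪʃo/.
Syllabifying with onset maximization leaves /p/ stranded (at most one coda consonant is licensed; onsets are limited to one consonant).
Epenthesis after each stranded consonant: /p/ → /pi/.

piʒihðɪʃo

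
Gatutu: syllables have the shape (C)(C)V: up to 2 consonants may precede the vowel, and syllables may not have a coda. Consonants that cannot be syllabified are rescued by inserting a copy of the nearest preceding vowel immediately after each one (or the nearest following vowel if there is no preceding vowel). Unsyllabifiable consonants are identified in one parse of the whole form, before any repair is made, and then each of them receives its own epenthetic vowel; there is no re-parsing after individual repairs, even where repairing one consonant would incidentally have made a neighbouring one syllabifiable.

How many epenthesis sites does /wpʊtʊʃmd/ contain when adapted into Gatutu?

The unsyllabifiable consonants are /ʃ/, /m/, /d/; each receives one epenthetic vowel.

3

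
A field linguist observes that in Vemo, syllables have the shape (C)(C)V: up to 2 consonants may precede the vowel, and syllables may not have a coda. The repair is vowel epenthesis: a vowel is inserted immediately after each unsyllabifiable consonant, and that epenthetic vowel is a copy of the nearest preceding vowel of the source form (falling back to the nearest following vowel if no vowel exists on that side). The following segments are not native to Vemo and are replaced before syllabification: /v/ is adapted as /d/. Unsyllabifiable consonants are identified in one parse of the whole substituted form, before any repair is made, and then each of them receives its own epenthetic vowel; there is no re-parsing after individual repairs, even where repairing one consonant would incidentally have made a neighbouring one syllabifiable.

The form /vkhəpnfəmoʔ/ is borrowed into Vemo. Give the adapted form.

Substitution: /v/ → /d/, giving /dkhəpnfəmoʔ/.
Under (C)(C)V, the unsyllabifiable consonants are /d/, /p/, /ʔ/ (no codas are permitted; onsets may contain at most 2 consonants).
Each unlicensed consonant becomes the onset of a new syllable: /d/ → /də/, /p/ → /pə/, /ʔ/ → /ʔo/.

dəkhəpənfəmoʔo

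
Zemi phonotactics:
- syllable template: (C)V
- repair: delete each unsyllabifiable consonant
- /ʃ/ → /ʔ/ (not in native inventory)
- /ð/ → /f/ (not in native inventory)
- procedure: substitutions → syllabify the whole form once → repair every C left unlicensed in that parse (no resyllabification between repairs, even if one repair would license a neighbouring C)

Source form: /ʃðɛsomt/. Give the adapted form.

Substitution: /ʃ/ → /ʔ/, /ð/ → /f/, giving /ʔfɛsomt/.
Under (C)V, the unsyllabifiable consonants are /ʔ/, /m/, /t/ (no codas are permitted; onsets are limited to one consonant).
Deleting the stranded consonants removes /ʔ/, /m/, /t/.

fɛso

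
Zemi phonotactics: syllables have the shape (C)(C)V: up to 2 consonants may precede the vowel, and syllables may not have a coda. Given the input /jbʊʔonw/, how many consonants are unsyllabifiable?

2

Syllabifying with onset maximization leaves /n/, /w/ stranded (no codas are permitted; onsets may contain at most 2 consonants).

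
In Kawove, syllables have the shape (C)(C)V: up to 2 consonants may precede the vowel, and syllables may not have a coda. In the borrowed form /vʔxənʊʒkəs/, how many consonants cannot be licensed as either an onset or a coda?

Under (C)(C)V, the unsyllabifiable consonants are /v/, /s/ (no codas are permitted; onsets may contain at most 2 consonants).

2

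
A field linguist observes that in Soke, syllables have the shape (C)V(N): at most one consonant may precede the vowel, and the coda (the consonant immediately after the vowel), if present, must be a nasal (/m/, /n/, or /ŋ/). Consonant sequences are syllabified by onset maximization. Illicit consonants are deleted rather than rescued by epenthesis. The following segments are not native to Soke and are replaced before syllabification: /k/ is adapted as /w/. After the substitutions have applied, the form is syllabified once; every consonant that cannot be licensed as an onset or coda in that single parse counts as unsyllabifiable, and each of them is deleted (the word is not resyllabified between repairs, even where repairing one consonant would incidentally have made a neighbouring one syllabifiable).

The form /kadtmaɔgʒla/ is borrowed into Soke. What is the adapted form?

Substitution: /k/ → /w/, giving /wadtmaɔgʒla/.
The consonants /d/, /t/, /g/, /ʒ/ cannot be parsed into a legal (C)V(N) syllable (only a nasal (/m/, /n/, or /ŋ/) is licensed in coda position; onsets are limited to one consonant).
Deletion applies to /d/, /t/, /g/, /ʒ/.

wamaɔla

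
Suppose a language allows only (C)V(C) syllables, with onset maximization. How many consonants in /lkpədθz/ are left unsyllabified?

Syllabifying with onset maximization leaves /l/, /k/, /θ/, /z/ stranded (at most one coda consonant is licensed; onsets are limited to one consonant).

4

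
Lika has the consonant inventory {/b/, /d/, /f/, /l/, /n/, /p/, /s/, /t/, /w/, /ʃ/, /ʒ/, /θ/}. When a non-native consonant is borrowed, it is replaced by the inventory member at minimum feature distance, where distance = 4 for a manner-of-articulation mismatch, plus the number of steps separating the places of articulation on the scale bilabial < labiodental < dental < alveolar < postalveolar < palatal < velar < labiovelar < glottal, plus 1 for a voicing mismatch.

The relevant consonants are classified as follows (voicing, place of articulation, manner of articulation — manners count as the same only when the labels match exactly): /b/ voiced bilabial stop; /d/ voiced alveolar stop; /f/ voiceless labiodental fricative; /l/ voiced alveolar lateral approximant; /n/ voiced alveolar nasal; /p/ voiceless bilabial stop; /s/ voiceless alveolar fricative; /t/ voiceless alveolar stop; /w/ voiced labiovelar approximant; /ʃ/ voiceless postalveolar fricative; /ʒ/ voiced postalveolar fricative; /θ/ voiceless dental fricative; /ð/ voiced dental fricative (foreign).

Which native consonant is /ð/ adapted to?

/θ/ is closest: same manner (fricative), place distance 0 (dental→dental), voicing differs (+1); total 1. Next closest is /f/ at distance 2.

θ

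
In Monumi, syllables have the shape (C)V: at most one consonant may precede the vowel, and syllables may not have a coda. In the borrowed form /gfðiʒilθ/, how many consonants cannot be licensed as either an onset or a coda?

4

The consonants /g/, /f/, /l/, /θ/ cannot be parsed into a legal (C)V syllable (no codas are permitted; onsets are limited to one consonant).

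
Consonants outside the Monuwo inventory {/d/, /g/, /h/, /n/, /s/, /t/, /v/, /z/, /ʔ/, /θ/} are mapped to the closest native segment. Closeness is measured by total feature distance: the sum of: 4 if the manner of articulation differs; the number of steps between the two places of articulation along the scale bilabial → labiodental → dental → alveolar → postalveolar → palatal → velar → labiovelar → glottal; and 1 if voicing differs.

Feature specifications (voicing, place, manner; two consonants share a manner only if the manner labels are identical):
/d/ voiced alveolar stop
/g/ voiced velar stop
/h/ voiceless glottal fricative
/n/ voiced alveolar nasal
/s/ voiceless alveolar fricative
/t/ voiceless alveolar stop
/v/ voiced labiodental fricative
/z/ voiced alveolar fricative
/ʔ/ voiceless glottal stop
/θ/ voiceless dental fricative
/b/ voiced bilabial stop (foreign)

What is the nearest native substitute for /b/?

/d/ is closest: same manner (stop), place distance 3 (bilabial→alveolar), same voicing; total 3. Next closest is /t/ at distance 4.

d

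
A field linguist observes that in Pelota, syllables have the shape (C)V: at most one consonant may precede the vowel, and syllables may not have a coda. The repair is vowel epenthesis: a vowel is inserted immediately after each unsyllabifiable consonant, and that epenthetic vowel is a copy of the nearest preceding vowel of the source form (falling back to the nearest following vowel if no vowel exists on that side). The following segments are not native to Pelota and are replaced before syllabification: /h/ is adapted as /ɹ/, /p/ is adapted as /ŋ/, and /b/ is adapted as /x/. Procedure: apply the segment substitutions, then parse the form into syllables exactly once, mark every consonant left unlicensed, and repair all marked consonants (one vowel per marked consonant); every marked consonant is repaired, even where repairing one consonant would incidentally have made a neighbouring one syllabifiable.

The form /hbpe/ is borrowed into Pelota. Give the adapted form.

ɹexeŋe

Substitution: /h/ → /ɹ/, /b/ → /x/, /p/ → /ŋ/, giving /ɹxŋe/.
Syllabifying with onset maximization leaves /ɹ/, /x/ stranded (no codas are permitted; onsets are limited to one consonant).
Epenthesis after each stranded consonant: /ɹ/ → /ɹe/, /x/ → /xe/.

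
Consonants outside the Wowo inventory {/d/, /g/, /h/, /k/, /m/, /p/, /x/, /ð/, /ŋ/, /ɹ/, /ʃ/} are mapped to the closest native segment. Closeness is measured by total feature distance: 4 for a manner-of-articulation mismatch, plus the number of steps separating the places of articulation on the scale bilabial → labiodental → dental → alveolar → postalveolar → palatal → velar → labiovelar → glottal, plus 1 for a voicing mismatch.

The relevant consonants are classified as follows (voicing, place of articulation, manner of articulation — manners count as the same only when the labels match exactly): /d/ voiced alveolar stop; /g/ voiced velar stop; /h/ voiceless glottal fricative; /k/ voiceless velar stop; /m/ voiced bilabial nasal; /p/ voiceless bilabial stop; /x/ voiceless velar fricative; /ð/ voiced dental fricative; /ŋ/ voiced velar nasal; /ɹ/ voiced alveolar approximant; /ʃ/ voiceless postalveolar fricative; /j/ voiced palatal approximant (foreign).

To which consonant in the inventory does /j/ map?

/ɹ/ is closest: same manner (approximant), place distance 2 (palatal→alveolar), same voicing; total 2. Next closest is /g/ at distance 5.

ɹ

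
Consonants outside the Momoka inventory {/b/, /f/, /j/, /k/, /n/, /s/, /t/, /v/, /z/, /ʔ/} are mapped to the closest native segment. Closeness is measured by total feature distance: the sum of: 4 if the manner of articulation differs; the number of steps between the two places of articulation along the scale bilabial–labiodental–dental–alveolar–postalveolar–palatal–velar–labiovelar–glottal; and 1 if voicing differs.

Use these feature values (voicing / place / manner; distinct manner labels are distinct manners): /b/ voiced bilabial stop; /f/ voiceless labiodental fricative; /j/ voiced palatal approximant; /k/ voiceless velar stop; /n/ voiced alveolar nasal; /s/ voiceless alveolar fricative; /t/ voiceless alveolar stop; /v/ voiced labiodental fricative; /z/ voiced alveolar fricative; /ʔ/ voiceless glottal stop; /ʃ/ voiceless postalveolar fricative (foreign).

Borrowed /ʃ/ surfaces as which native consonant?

s

/s/ is closest: same manner (fricative), place distance 1 (postalveolar→alveolar), same voicing; total 1. Next closest is /z/ at distance 2.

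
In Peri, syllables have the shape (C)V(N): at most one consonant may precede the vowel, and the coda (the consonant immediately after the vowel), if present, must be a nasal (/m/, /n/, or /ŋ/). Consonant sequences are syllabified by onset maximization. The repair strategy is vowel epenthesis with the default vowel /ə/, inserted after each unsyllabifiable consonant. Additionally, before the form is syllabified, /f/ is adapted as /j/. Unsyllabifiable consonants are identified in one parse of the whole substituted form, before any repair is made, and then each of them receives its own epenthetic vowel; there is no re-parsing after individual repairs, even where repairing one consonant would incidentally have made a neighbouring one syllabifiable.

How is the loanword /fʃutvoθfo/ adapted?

Substitution: /f/ → /j/, giving /jʃutvoθjo/.
The consonants /j/, /t/, /θ/ cannot be parsed into a legal (C)V(N) syllable (only a nasal (/m/, /n/, or /ŋ/) is licensed in coda position; onsets are limited to one consonant).
Inserting the epenthetic vowel yields /j/ → /jə/, /t/ → /tə/, /θ/ → /θə/.

jəʃutəvoθəjo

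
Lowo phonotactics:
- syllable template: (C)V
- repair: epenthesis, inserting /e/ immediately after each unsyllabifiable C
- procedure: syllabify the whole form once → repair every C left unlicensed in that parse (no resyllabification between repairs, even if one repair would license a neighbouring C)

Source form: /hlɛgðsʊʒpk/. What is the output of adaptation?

Under (C)V, the unsyllabifiable consonants are /h/, /g/, /ð/, /ʒ/, /p/, /k/ (no codas are permitted; onsets are limited to one consonant).
Inserting the epenthetic vowel yields /h/ → /he/, /g/ → /ge/, /ð/ → /ðe/, /ʒ/ → /ʒe/, /p/ → /pe/, /k/ → /ke/.

helɛgeðesʊʒepeke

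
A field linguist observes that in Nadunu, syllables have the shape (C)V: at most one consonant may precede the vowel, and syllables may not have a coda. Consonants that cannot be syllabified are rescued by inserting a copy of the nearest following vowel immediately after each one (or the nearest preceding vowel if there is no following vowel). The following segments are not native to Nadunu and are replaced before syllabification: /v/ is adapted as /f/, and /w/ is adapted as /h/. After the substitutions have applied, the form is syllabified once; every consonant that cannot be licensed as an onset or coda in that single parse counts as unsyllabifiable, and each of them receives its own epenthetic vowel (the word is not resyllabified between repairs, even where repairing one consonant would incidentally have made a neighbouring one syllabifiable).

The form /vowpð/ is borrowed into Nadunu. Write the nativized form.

Substitution: /v/ → /f/, /w/ → /h/, giving /fohpð/.
The consonants /h/, /p/, /ð/ cannot be parsed into a legal (C)V syllable (no codas are permitted; onsets are limited to one consonant).
Each unlicensed consonant becomes the onset of a new syllable: /h/ → /ho/, /p/ → /po/, /ð/ → /ðo/.

fohopoðo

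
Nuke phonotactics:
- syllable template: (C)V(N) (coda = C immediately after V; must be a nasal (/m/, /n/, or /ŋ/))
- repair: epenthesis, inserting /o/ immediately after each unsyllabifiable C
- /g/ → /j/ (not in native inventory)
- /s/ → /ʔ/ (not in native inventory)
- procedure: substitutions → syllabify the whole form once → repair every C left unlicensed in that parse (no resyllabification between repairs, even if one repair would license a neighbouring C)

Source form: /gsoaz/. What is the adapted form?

joʔoazo

Substitution: /g/ → /j/, /s/ → /ʔ/, giving /jʔoaz/.
The consonants /j/, /z/ cannot be parsed into a legal (C)V(N) syllable (only a nasal (/m/, /n/, or /ŋ/) is licensed in coda position; onsets are limited to one consonant).
Each unlicensed consonant becomes the onset of a new syllable: /j/ → /jo/, /z/ → /zo/.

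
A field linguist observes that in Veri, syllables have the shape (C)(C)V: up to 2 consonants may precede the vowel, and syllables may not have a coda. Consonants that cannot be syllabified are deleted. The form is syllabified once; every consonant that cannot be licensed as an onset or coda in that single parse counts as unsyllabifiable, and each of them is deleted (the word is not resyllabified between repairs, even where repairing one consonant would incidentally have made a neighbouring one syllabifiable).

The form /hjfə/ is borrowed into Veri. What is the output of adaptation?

jfə

The consonants /h/ cannot be parsed into a legal (C)(C)V syllable (no codas are permitted; onsets may contain at most 2 consonants).
Each unlicensed consonant is deleted: /h/.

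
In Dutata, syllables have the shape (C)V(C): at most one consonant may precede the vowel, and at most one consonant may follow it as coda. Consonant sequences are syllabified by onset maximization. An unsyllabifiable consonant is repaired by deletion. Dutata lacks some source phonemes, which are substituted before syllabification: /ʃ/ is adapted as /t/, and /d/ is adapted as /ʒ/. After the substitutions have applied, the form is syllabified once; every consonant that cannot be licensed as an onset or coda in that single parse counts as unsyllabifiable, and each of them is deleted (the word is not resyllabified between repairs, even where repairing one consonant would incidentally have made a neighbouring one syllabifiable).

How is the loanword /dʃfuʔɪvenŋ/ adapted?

Substitution: /d/ → /ʒ/, /ʃ/ → /t/, giving /ʒtfuʔɪvenŋ/.
Syllabifying with onset maximization leaves /ʒ/, /t/, /ŋ/ stranded (at most one coda consonant is licensed; onsets are limited to one consonant).
Deleting the stranded consonants removes /ʒ/, /t/, /ŋ/.

fuʔɪven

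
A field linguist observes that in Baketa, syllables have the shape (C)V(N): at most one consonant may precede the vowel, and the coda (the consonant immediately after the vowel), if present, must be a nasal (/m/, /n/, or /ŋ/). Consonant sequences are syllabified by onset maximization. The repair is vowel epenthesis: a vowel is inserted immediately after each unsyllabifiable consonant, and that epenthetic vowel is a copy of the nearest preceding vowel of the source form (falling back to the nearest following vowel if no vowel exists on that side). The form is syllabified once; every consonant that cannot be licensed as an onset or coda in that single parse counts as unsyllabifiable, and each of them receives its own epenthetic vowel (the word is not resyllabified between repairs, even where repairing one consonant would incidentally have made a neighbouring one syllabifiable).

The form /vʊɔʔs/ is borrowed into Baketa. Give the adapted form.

vʊɔʔɔsɔ

The consonants /ʔ/, /s/ cannot be parsed into a legal (C)V(N) syllable (only a nasal (/m/, /n/, or /ŋ/) is licensed in coda position; onsets are limited to one consonant).
Epenthesis after each stranded consonant: /ʔ/ → /ʔɔ/, /s/ → /sɔ/.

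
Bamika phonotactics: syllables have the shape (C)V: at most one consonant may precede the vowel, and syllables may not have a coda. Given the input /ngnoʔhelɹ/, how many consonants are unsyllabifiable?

Under (C)V, the unsyllabifiable consonants are /n/, /g/, /ʔ/, /l/, /ɹ/ (no codas are permitted; onsets are limited to one consonant).

5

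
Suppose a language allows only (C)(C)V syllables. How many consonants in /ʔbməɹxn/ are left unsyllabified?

4

Syllabifying with onset maximization leaves /ʔ/, /ɹ/, /x/, /n/ stranded (no codas are permitted; onsets may contain at most 2 consonants).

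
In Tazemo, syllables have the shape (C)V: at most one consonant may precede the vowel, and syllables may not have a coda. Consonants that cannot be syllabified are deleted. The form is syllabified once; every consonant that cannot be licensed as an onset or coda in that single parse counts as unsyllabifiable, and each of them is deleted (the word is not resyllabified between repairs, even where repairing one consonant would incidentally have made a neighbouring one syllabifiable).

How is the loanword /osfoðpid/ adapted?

ofopi

The consonants /s/, /ð/, /d/ cannot be parsed into a legal (C)V syllable (no codas are permitted; onsets are limited to one consonant).
Deletion applies to /s/, /ð/, /d/.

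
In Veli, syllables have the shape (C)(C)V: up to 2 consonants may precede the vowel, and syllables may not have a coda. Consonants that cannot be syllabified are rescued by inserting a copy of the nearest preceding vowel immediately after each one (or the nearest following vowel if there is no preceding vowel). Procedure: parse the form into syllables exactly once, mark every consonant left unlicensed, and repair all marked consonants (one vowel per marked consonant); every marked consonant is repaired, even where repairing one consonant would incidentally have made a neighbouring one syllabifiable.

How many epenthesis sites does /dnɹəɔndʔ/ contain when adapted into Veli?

4

The unsyllabifiable consonants are /d/, /n/, /d/, /ʔ/; each receives one epenthetic vowel.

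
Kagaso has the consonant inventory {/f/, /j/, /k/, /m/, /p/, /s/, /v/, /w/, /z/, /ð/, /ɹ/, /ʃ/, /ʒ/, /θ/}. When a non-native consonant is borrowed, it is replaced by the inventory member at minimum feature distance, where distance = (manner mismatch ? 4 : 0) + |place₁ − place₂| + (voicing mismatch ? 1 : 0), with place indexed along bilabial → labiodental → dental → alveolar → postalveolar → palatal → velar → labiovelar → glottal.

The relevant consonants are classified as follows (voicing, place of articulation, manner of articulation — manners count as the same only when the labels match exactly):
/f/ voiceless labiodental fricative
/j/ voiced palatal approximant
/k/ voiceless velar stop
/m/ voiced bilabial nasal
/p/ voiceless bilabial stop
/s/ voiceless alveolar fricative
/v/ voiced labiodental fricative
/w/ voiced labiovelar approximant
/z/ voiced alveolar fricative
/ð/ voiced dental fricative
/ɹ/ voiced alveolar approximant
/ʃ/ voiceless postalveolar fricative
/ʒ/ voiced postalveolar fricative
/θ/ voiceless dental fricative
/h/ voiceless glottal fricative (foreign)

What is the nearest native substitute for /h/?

/ʃ/ is closest: same manner (fricative), place distance 4 (glottal→postalveolar), same voicing; total 4. Next closest is /s/ at distance 5.

ʃ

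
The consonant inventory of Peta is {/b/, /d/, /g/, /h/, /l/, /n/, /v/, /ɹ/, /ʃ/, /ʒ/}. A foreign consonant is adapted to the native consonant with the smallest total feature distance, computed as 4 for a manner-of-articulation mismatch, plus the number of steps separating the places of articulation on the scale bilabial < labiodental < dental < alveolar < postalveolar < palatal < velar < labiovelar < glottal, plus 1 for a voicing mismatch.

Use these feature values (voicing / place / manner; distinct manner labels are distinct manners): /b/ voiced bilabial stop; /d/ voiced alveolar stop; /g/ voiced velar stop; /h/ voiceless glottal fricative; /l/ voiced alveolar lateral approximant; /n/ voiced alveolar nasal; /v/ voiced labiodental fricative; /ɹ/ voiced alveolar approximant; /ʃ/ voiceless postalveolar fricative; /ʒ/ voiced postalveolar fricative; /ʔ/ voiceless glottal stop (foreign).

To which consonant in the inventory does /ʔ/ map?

/g/ is closest: same manner (stop), place distance 2 (glottal→velar), voicing differs (+1); total 3. Next closest is /h/ at distance 4.

g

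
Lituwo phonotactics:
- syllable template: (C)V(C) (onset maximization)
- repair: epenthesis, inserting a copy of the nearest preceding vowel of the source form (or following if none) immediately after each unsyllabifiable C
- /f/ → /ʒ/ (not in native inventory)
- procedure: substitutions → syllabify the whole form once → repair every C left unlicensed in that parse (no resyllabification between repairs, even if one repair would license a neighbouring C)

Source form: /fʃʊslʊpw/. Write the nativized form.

ʒʊʃʊslʊpwʊ

Substitution: /f/ → /ʒ/, giving /ʒʃʊslʊpw/.
The consonants /ʒ/, /w/ cannot be parsed into a legal (C)V(C) syllable (at most one coda consonant is licensed; onsets are limited to one consonant).
Inserting the epenthetic vowel yields /ʒ/ → /ʒʊ/, /w/ → /wʊ/.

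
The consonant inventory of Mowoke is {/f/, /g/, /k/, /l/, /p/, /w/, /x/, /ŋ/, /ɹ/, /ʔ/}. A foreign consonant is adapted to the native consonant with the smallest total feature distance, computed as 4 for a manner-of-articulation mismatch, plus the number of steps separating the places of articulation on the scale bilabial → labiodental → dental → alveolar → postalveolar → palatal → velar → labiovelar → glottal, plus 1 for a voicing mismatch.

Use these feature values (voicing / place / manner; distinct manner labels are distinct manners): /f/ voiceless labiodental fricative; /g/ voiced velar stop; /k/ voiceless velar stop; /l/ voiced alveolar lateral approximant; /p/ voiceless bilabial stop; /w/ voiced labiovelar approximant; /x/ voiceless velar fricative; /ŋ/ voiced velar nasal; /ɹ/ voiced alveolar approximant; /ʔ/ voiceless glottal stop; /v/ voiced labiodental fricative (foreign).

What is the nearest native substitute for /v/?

f

/f/ is closest: same manner (fricative), place distance 0 (labiodental→labiodental), voicing differs (+1); total 1. Next closest is /l/ at distance 6.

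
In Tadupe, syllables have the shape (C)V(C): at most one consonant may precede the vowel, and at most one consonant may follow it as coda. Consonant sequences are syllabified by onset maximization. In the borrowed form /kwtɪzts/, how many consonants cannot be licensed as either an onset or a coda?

Under (C)V(C), the unsyllabifiable consonants are /k/, /w/, /t/, /s/ (at most one coda consonant is licensed; onsets are limited to one consonant).

4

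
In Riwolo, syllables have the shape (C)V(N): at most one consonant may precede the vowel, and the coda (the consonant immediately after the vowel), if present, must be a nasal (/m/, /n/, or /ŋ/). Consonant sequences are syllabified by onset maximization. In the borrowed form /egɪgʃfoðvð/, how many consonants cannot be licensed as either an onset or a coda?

5

The consonants /g/, /ʃ/, /ð/, /v/, /ð/ cannot be parsed into a legal (C)V(N) syllable (only a nasal (/m/, /n/, or /ŋ/) is licensed in coda position; onsets are limited to one consonant).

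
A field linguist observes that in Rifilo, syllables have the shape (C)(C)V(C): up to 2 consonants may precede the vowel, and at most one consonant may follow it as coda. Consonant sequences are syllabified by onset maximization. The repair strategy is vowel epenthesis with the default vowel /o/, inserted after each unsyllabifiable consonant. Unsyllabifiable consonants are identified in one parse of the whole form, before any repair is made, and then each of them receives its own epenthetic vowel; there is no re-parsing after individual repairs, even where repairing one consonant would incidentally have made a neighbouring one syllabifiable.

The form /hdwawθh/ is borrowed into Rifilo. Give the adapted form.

hodwawθoho

Syllabifying with onset maximization leaves /h/, /θ/, /h/ stranded (at most one coda consonant is licensed; onsets may contain at most 2 consonants).
Inserting the epenthetic vowel yields /h/ → /ho/, /θ/ → /θo/, /h/ → /ho/.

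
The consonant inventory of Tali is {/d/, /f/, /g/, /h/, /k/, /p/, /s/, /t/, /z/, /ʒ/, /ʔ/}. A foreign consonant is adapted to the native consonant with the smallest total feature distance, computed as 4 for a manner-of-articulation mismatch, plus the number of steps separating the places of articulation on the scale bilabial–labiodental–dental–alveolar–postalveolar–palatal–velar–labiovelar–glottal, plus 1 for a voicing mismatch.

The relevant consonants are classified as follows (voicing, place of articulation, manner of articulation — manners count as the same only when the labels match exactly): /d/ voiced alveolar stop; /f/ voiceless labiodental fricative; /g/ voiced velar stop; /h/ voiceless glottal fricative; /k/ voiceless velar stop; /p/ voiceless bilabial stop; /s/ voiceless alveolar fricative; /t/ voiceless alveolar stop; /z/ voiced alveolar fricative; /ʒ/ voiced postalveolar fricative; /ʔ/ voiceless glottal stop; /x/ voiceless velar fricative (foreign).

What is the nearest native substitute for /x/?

h

/h/ is closest: same manner (fricative), place distance 2 (velar→glottal), same voicing; total 2. Next closest is /s/ at distance 3.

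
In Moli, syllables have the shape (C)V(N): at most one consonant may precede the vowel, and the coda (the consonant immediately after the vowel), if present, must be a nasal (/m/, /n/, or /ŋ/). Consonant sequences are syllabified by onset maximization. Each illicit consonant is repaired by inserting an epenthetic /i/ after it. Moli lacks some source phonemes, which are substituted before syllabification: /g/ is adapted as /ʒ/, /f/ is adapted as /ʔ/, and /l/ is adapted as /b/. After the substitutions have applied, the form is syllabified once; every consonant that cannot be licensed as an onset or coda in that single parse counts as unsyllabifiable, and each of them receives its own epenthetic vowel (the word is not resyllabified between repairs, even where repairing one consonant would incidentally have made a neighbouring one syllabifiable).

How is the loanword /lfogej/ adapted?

Substitution: /l/ → /b/, /f/ → /ʔ/, /g/ → /ʒ/, giving /bʔoʒej/.
Under (C)V(N), the unsyllabifiable consonants are /b/, /j/ (only a nasal (/m/, /n/, or /ŋ/) is licensed in coda position; onsets are limited to one consonant).
Epenthesis after each stranded consonant: /b/ → /bi/, /j/ → /ji/.

biʔoʒeji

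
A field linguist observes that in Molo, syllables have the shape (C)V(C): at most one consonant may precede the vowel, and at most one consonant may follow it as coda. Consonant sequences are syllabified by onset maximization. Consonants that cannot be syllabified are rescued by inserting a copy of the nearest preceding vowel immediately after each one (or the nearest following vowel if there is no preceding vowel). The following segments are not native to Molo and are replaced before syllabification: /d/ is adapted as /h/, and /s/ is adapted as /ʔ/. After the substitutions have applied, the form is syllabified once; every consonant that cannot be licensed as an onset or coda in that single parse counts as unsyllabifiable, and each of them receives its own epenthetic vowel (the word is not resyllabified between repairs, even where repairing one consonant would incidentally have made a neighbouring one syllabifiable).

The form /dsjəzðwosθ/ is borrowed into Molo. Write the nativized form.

həʔəjəzðəwoʔθo

Substitution: /d/ → /h/, /s/ → /ʔ/, giving /hʔjəzðwoʔθ/.
The consonants /h/, /ʔ/, /ð/, /θ/ cannot be parsed into a legal (C)V(C) syllable (at most one coda consonant is licensed; onsets are limited to one consonant).
Epenthesis after each stranded consonant: /h/ → /hə/, /ʔ/ → /ʔə/, /ð/ → /ðə/, /θ/ → /θo/.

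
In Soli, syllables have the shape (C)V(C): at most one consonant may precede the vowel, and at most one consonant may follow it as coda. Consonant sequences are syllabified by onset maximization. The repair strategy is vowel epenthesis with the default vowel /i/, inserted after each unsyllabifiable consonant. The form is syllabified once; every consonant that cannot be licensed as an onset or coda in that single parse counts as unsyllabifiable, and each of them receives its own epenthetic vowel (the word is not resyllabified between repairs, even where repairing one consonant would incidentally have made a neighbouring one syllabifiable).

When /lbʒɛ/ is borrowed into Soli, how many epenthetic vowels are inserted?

The unsyllabifiable consonants are /l/, /b/; each receives one epenthetic vowel.

2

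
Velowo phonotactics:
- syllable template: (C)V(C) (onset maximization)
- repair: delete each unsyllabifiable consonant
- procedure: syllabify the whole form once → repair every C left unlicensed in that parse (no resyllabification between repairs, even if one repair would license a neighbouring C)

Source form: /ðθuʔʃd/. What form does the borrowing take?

θuʔ

Syllabifying with onset maximization leaves /ð/, /ʃ/, /d/ stranded (at most one coda consonant is licensed; onsets are limited to one consonant).
Each unlicensed consonant is deleted: /ð/, /ʃ/, /d/.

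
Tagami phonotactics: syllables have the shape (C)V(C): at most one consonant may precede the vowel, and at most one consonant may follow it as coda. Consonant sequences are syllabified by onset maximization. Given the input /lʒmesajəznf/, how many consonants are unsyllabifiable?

4

The consonants /l/, /ʒ/, /n/, /f/ cannot be parsed into a legal (C)V(C) syllable (at most one coda consonant is licensed; onsets are limited to one consonant).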